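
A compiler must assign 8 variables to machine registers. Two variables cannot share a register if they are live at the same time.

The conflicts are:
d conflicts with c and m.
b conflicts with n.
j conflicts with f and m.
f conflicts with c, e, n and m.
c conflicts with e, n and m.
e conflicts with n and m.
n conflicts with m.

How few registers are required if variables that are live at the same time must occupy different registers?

5

f, c, e, n, m are mutually in conflict, so at least 5 registers are needed.
5 registers suffice: register 1 → {b, m}; register 2 → {d, f}; register 3 → {j, n}; register 4 → {c}; register 5 → {e}. Each listed conflict is separated.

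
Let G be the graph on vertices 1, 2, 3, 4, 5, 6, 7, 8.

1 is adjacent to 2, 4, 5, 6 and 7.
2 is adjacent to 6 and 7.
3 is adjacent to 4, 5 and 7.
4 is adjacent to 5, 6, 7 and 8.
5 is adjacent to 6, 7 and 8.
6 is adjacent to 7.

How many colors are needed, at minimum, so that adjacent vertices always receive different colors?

5

1, 4, 5, 6, 7 form a clique, so at least 5 colors are needed.
5 colors suffice: color a → {2, 5}; color b → {4}; color c → {7, 8}; color d → {1, 3}; color e → {6}. Every edge joins two different colors.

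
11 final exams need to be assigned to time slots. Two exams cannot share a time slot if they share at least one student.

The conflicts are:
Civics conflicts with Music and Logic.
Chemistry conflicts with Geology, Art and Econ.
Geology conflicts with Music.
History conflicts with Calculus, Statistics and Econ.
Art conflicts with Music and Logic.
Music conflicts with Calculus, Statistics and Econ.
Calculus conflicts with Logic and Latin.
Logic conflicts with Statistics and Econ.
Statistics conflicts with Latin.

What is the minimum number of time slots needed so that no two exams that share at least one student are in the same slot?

Calculus and Latin conflict, so at least 2 time slots are needed.
2 time slots suffice: time slot 1 → {Chemistry, History, Music, Logic, Latin}; time slot 2 → {Civics, Geology, Art, Calculus, Statistics, Econ}. Each listed conflict is separated.

2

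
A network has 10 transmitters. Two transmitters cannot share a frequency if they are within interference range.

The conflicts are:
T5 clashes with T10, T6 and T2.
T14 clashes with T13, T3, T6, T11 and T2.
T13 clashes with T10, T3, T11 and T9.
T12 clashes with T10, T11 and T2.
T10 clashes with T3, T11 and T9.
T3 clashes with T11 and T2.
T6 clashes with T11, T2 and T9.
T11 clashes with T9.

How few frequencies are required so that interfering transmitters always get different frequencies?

4

T13, T10, T3, T11 are mutually in conflict, so at least 4 frequencies are needed.
4 frequencies suffice: T5=3, T14=2, T13=4, T12=3, T10=2, T3=3, T6=4, T11=1, T2=1, T9=3. Each listed conflict is separated.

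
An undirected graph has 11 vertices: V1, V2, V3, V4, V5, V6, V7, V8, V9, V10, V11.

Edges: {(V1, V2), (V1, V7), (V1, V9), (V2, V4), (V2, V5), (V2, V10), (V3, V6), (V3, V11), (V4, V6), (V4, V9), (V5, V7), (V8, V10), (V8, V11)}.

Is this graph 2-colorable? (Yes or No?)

The cycle V10-V2-V4-V6-V3-V11-V8-V10 has odd length 7, so it cannot be 2-colored; at least 3 colors are needed.
So 2 colors are not enough.

No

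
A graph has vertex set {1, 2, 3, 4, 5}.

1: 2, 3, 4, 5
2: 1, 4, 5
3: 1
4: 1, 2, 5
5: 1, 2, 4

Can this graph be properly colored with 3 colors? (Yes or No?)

No

1, 2, 4, 5 are pairwise adjacent (a clique of size 4), so at least 4 colors are needed.
So 3 colors are not enough.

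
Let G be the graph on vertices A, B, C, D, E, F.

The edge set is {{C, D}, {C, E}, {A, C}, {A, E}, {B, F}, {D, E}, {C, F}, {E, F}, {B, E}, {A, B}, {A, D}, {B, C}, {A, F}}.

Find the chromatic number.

5

A, B, C, E, F are mutually adjacent (a clique of size 5), so at least 5 colors are needed.
5 colors suffice: A=1, B=4, C=3, D=4, E=2, F=5. No two adjacent vertices share a color.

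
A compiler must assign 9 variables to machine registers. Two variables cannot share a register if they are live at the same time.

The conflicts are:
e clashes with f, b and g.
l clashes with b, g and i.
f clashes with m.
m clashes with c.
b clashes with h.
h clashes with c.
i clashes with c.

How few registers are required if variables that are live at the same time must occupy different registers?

The cycle i-l-b-h-c-i has odd length 5, so it cannot be 2-colored; at least 3 registers are needed.
3 registers suffice: register 1 → {f, b, g, c}; register 2 → {e, l, m, h}; register 3 → {i}. Every pair that conflicts lands in different registers.

3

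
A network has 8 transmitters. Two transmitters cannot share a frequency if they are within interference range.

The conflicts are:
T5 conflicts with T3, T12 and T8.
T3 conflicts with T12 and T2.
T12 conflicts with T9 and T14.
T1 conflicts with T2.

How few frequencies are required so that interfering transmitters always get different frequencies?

3

T5, T3, T12 all conflict with each other, so at least 3 frequencies are needed.
A valid assignment using 3 frequencies: T5=3, T3=2, T12=1, T9=2, T1=2, T14=2, T2=1, T8=1. Every pair that conflicts lands in different frequencies.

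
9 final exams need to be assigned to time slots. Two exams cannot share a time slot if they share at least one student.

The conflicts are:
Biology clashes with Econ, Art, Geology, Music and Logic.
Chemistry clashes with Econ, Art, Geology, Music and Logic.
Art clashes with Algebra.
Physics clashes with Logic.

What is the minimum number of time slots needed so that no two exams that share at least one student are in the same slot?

2

Chemistry and Music conflict, so at least 2 time slots are needed.
2 time slots suffice: time slot 1 → {Biology, Chemistry, Physics, Algebra}; time slot 2 → {Econ, Art, Geology, Music, Logic}. Each listed conflict is separated.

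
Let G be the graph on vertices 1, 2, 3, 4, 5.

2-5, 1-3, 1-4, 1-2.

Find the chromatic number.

2

1 and 2 are adjacent, so at least 2 colors are needed.
2 colors suffice: color a → {1, 5}; color b → {2, 3, 4}. No two adjacent vertices share a color.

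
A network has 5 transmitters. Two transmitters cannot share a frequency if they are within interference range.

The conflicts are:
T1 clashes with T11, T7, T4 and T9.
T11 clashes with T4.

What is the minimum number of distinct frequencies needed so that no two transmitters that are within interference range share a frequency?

T1, T11, T4 all conflict with each other, so at least 3 frequencies are needed.
3 frequencies suffice: frequency 1 → {T1}; frequency 2 → {T11, T7, T9}; frequency 3 → {T4}. No two conflicting transmitters share a frequency.

3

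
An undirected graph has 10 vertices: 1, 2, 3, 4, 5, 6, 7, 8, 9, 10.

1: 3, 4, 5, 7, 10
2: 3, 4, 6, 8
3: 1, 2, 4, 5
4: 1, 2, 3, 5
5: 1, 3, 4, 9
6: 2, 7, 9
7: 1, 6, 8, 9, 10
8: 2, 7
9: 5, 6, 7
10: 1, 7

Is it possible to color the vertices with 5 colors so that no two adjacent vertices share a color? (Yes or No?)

The chromatic number is 4. 1, 3, 4, 5 form a clique, so at least 4 colors are needed.
One proper 4-coloring: 1=blue, 2=red, 3=yellow, 4=green, 5=red, 6=green, 7=red, 8=blue, 9=blue, 10=green.
Since 5 ≥ 4, a proper 5-coloring certainly exists.

Yes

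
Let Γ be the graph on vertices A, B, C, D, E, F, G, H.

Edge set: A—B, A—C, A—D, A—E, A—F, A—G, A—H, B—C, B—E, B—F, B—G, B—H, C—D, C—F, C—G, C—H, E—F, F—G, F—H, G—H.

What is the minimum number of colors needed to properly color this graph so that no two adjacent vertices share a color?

6

A, B, C, F, G, H are mutually adjacent (a clique of size 6), so at least 6 colors are needed.
A valid assignment using 6 colors: A=1, B=4, C=3, D=2, E=3, F=2, G=5, H=6. Each edge has distinct colors on its endpoints.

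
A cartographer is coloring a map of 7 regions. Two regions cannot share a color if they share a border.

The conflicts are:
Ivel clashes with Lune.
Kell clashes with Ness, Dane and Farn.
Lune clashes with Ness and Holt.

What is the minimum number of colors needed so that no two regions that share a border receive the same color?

Lune and Holt conflict, so at least 2 colors are needed.
2 colors suffice: color 1 → {Kell, Lune}; color 2 → {Ivel, Ness, Holt, Dane, Farn}. Every pair that conflicts lands in different colors.

2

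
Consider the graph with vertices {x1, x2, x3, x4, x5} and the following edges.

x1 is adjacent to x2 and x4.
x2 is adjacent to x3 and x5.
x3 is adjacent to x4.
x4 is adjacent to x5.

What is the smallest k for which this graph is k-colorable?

2

x3 and x4 are adjacent, so at least 2 colors are needed.
2 colors suffice: x1=2, x2=1, x3=2, x4=1, x5=2. Each edge has distinct colors on its endpoints.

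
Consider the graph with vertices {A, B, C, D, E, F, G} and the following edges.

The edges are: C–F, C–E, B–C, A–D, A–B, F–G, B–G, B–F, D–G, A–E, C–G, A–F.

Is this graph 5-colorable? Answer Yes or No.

The chromatic number is 4. B, C, F, G are mutually adjacent (a clique of size 4), so at least 4 colors are needed.
4 colors suffice: color red → {A, G}; color blue → {B, D, E}; color green → {F}; color yellow → {C}.
Since 5 ≥ 4, a proper 5-coloring certainly exists.

Yes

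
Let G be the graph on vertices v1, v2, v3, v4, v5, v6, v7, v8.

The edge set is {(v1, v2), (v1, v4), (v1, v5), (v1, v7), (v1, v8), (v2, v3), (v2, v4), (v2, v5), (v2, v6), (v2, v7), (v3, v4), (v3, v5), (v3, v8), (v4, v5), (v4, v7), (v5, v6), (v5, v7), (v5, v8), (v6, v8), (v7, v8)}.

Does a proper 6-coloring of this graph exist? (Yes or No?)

The chromatic number is 5. v1, v2, v4, v5, v7 are mutually adjacent (a clique of size 5), so at least 5 colors are needed.
5 colors suffice: v1=3, v2=2, v3=3, v4=4, v5=1, v6=3, v7=5, v8=2.
Since 6 ≥ 5, a proper 6-coloring certainly exists.

Yes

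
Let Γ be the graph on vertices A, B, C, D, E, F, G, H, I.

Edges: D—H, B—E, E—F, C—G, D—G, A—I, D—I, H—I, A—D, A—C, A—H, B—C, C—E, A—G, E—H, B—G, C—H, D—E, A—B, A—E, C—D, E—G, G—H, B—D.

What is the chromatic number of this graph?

A, B, C, D, E, G are pairwise adjacent (a clique of size 6), so at least 6 colors are needed.
6 colors suffice: color 1 → {D, F}; color 2 → {A}; color 3 → {E, I}; color 4 → {C}; color 5 → {G}; color 6 → {B, H}. Every edge joins two different colors.

6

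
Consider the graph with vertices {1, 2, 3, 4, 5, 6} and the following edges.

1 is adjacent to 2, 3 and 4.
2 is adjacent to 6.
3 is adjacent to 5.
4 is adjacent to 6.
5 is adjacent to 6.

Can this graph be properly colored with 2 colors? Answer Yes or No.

No

The cycle 6-4-1-3-5-6 has odd length 5, so it cannot be 2-colored; at least 3 colors are needed.
So 2 colors are not enough.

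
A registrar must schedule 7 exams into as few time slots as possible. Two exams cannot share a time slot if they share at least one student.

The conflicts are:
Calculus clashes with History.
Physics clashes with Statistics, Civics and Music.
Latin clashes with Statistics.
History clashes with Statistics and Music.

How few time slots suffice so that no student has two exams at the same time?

2

Physics and Music conflict, so at least 2 time slots are needed.
2 time slots suffice: time slot 1 → {Calculus, Statistics, Civics, Music}; time slot 2 → {Physics, Latin, History}. No two conflicting exams share a time slot.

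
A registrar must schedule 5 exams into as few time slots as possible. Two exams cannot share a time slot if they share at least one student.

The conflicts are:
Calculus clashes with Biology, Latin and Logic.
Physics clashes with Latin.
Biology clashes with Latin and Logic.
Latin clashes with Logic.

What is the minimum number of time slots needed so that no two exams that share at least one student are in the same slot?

Calculus, Biology, Latin, Logic all conflict with each other, so at least 4 time slots are needed.
4 time slots suffice: Calculus=4, Physics=2, Biology=2, Latin=1, Logic=3. Every pair that conflicts lands in different time slots.

4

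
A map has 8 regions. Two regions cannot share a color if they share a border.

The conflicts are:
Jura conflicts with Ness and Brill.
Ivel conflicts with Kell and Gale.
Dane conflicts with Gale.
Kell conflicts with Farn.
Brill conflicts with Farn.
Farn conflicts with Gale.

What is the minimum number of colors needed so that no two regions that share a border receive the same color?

Brill and Farn conflict, so at least 2 colors are needed.
2 colors suffice: color 1 → {Jura, Ivel, Dane, Farn}; color 2 → {Kell, Ness, Brill, Gale}. Every pair that conflicts lands in different colors.

2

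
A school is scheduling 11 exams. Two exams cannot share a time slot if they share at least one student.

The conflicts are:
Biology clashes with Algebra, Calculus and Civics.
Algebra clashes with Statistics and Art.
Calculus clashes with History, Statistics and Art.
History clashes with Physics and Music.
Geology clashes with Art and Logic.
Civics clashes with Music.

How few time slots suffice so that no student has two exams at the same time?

The cycle History-Music-Civics-Biology-Calculus-History has odd length 5, so it cannot be 2-colored; at least 3 time slots are needed.
3 time slots suffice: time slot 1 → {Algebra, Calculus, Geology, Civics, Physics}; time slot 2 → {Biology, History, Statistics, Art, Logic}; time slot 3 → {Music}. Every pair that conflicts lands in different time slots.

3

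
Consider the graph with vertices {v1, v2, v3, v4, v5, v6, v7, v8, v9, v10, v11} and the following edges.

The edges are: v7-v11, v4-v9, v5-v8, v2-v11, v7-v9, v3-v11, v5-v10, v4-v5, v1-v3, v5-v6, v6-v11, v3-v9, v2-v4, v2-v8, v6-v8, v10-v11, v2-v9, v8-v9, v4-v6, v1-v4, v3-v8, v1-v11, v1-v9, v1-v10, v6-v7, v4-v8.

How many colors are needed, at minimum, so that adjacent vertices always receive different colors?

v4, v5, v6, v8 form a clique, so at least 4 colors are needed.
4 colors suffice: v1=4, v2=4, v3=3, v4=3, v5=4, v6=2, v7=3, v8=1, v9=2, v10=2, v11=1. Each edge has distinct colors on its endpoints.

4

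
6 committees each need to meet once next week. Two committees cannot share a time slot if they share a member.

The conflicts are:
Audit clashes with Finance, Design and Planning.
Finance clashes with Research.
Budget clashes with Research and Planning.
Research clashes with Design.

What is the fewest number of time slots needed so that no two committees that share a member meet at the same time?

3

The cycle Research-Budget-Planning-Audit-Finance-Research has odd length 5, so it cannot be 2-colored; at least 3 time slots are needed.
3 time slots suffice: time slot 1 → {Audit, Research}; time slot 2 → {Finance, Design, Planning}; time slot 3 → {Budget}. Every pair that conflicts lands in different time slots.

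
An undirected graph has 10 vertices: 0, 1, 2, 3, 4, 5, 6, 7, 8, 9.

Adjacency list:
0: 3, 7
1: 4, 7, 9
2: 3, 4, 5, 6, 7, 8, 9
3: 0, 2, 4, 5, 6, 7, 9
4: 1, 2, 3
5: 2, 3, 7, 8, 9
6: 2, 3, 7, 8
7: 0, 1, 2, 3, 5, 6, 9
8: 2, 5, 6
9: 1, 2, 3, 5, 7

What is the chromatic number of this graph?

2, 3, 5, 7, 9 form a clique, so at least 5 colors are needed.
5 colors suffice: color a → {0, 1, 2}; color b → {4, 7, 8}; color c → {3}; color d → {6, 9}; color e → {5}. Each edge has distinct colors on its endpoints.

5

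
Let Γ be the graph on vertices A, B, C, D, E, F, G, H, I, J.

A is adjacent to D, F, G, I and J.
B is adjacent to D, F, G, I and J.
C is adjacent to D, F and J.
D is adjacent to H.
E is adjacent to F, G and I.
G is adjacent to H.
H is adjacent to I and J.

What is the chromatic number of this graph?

A and I are adjacent, so at least 2 colors are needed.
A valid assignment using 2 colors: A=red, B=red, C=red, D=blue, E=red, F=blue, G=blue, H=red, I=blue, J=blue. No two adjacent vertices share a color.

2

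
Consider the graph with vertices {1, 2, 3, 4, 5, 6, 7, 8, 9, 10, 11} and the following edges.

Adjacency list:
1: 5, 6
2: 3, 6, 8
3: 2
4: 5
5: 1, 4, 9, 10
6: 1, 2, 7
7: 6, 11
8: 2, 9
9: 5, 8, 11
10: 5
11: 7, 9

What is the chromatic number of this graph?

2

2 and 3 are adjacent, so at least 2 colors are needed.
2 colors suffice: 1=blue, 2=blue, 3=red, 4=blue, 5=red, 6=red, 7=blue, 8=red, 9=blue, 10=blue, 11=red. Each edge has distinct colors on its endpoints.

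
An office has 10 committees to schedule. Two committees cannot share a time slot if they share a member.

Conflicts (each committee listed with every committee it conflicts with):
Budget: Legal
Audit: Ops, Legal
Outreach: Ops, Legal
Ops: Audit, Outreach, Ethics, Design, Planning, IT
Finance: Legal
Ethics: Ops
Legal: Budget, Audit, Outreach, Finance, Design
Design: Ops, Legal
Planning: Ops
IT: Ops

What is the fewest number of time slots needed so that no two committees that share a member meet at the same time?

Ops and Planning conflict, so at least 2 time slots are needed.
2 time slots suffice: time slot 1 → {Ops, Legal}; time slot 2 → {Budget, Audit, Outreach, Finance, Ethics, Design, Planning, IT}. Every pair that conflicts lands in different time slots.

2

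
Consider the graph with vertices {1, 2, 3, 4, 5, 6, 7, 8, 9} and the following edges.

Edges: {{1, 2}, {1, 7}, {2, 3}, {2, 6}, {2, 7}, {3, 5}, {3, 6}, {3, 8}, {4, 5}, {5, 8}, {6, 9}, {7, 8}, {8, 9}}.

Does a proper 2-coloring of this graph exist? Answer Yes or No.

No

2, 3, 6 are pairwise adjacent, so at least 3 colors are needed.
So 2 colors are not enough.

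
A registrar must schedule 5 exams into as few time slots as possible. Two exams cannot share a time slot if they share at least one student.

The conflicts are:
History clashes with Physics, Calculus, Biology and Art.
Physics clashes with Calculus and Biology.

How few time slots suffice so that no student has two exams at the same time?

History, Physics, Calculus are mutually in conflict, so at least 3 time slots are needed.
3 time slots suffice: time slot 1 → {History}; time slot 2 → {Physics, Art}; time slot 3 → {Calculus, Biology}. Each listed conflict is separated.

3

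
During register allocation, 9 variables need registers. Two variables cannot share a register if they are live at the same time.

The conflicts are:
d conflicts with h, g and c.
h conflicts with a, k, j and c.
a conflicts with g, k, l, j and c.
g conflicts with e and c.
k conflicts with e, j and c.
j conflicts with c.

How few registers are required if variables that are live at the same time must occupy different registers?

h, a, k, j, c are mutually in conflict, so at least 5 registers are needed.
5 registers suffice: d=2, h=3, a=2, g=3, k=4, e=1, l=1, j=5, c=1. Every pair that conflicts lands in different registers.

5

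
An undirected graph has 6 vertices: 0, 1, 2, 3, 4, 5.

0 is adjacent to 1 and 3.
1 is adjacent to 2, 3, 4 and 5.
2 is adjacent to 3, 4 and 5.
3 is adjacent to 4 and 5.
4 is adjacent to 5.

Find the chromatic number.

5

1, 2, 3, 4, 5 are mutually adjacent (a clique of size 5), so at least 5 colors are needed.
5 colors suffice: color red → {1}; color blue → {3}; color green → {0, 4}; color yellow → {5}; color purple → {2}. Every edge joins two different colors.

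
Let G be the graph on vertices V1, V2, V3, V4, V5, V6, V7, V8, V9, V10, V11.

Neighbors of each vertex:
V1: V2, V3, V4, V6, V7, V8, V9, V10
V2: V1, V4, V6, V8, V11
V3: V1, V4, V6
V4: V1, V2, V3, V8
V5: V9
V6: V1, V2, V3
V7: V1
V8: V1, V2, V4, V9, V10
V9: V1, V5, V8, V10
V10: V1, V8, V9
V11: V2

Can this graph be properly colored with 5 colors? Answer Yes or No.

Yes

The chromatic number is 4. V1, V8, V9, V10 are pairwise adjacent (a clique of size 4), so at least 4 colors are needed.
4 colors suffice: color 1 → {V1, V5, V11}; color 2 → {V6, V7, V8}; color 3 → {V2, V3, V9}; color 4 → {V4, V10}.
Since 5 ≥ 4, a proper 5-coloring certainly exists.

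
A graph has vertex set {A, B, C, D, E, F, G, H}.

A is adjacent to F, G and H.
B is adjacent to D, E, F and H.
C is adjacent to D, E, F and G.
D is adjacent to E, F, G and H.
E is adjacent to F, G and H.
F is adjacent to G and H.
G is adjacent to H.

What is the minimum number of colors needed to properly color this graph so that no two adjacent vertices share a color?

5

D, E, F, G, H are mutually adjacent (a clique of size 5), so at least 5 colors are needed.
5 colors suffice: color red → {F}; color blue → {B, G}; color green → {A, E}; color yellow → {D}; color purple → {C, H}. Each edge has distinct colors on its endpoints.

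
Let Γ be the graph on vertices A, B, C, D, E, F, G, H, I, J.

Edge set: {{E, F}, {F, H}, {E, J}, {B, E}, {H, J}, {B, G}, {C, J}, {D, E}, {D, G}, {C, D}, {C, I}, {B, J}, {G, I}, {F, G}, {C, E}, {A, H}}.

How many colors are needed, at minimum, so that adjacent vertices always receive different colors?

B, E, J form a triangle, so at least 3 colors are needed.
A valid assignment using 3 colors: A=2, B=2, C=2, D=3, E=1, F=2, G=1, H=1, I=3, J=3. No two adjacent vertices share a color.

3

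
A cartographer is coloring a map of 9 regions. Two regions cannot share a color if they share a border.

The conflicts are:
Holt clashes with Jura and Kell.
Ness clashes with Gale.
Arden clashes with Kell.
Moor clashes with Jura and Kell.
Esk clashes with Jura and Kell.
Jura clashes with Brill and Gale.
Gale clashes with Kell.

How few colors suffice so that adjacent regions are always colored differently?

Moor and Jura conflict, so at least 2 colors are needed.
2 colors suffice: color 1 → {Ness, Jura, Kell}; color 2 → {Holt, Arden, Moor, Esk, Brill, Gale}. Each listed conflict is separated.

2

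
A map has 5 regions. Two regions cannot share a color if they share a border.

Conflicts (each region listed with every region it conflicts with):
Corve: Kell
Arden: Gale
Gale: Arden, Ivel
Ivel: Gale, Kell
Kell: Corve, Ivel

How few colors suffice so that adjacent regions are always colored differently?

Corve and Kell conflict, so at least 2 colors are needed.
2 colors suffice: color 1 → {Gale, Kell}; color 2 → {Corve, Arden, Ivel}. No two conflicting regions share a color.

2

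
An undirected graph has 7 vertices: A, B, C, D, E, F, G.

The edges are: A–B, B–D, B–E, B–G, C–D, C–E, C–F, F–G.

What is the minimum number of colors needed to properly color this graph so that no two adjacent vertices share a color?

3

The cycle C-E-B-G-F-C has odd length 5, so it cannot be 2-colored; at least 3 colors are needed.
3 colors suffice: color red → {B, C}; color blue → {A, D, E, G}; color green → {F}. Each edge has distinct colors on its endpoints.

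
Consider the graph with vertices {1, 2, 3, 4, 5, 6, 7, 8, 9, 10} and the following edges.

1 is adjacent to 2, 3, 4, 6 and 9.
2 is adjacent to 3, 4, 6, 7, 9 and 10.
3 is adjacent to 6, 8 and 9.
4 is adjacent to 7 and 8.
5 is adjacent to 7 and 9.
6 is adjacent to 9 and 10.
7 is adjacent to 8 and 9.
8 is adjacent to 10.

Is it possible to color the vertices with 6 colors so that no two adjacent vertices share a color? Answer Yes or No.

Yes

The chromatic number is 5. 1, 2, 3, 6, 9 are pairwise adjacent (a clique of size 5), so at least 5 colors are needed.
One proper 5-coloring: 1=yellow, 2=red, 3=purple, 4=blue, 5=red, 6=green, 7=green, 8=red, 9=blue, 10=blue.
Since 6 ≥ 5, a proper 6-coloring certainly exists.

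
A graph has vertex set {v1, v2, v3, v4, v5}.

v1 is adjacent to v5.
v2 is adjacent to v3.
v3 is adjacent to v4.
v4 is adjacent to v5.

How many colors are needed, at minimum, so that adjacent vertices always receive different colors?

2

v1 and v5 are adjacent, so at least 2 colors are needed.
A valid assignment using 2 colors: v1=2, v2=2, v3=1, v4=2, v5=1. Each edge has distinct colors on its endpoints.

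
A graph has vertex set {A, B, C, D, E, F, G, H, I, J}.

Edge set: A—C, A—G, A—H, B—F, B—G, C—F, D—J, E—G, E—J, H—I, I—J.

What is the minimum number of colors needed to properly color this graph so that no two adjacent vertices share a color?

3

The cycle F-B-G-A-C-F has odd length 5, so it cannot be 2-colored; at least 3 colors are needed.
3 colors suffice: color 1 → {C, G, H, J}; color 2 → {A, D, E, F, I}; color 3 → {B}. Each edge has distinct colors on its endpoints.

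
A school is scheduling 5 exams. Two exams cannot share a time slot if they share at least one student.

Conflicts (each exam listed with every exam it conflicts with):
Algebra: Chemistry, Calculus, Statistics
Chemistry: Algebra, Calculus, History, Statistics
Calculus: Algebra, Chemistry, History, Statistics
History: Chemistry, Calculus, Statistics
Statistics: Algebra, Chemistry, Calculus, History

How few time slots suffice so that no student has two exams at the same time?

Algebra, Chemistry, Calculus, Statistics all conflict with each other, so at least 4 time slots are needed.
Using 4 time slots: Algebra=4, Chemistry=3, Calculus=2, History=4, Statistics=1. Each listed conflict is separated.

4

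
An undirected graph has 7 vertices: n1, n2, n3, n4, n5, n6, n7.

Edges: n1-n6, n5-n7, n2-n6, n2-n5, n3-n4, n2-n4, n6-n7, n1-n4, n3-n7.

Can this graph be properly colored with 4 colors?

The chromatic number is 3. The cycle n1-n4-n3-n7-n6-n1 has odd length 5, so it cannot be 2-colored; at least 3 colors are needed.
3 colors suffice: n1=G, n2=G, n3=B, n4=R, n5=B, n6=B, n7=R.
Since 4 ≥ 3, a proper 4-coloring certainly exists.

Yes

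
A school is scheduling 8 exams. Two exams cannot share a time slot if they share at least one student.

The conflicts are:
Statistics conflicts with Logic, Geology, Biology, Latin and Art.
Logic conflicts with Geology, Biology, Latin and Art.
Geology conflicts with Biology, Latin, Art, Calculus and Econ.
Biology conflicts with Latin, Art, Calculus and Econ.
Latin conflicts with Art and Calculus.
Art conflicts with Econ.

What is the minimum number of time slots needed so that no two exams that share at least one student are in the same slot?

Statistics, Logic, Geology, Biology, Latin, Art are mutually in conflict, so at least 6 time slots are needed.
6 time slots suffice: Statistics=6, Logic=5, Geology=1, Biology=2, Latin=3, Art=4, Calculus=4, Econ=3. No two conflicting exams share a time slot.

6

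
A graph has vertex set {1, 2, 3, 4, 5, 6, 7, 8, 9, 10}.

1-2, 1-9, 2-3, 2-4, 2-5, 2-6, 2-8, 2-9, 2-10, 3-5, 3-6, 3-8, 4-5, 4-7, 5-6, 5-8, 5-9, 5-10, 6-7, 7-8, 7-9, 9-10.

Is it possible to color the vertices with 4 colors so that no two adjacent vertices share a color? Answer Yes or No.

The chromatic number is 4. 2, 5, 9, 10 are mutually adjacent (a clique of size 4), so at least 4 colors are needed.
4 colors suffice: 1=b, 2=a, 3=d, 4=c, 5=b, 6=c, 7=a, 8=c, 9=c, 10=d.
That is already a proper 4-coloring.

Yes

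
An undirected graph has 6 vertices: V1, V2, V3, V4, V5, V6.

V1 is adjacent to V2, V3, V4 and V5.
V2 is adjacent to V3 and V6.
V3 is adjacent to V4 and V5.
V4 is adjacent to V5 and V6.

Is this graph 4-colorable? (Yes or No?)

Yes

The chromatic number is 4. V1, V3, V4, V5 are mutually adjacent (a clique of size 4), so at least 4 colors are needed.
4 colors suffice: color red → {V2, V4}; color blue → {V3, V6}; color green → {V1}; color yellow → {V5}.
That is already a proper 4-coloring.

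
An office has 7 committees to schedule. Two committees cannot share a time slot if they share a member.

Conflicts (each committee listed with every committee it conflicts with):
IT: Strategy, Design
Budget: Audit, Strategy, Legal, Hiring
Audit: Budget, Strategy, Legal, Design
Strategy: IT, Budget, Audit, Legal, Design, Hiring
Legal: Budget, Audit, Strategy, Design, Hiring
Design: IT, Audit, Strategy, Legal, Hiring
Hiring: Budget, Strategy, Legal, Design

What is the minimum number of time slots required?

Budget, Strategy, Legal, Hiring are mutually in conflict, so at least 4 time slots are needed.
A valid assignment using 4 time slots: IT=2, Budget=3, Audit=4, Strategy=1, Legal=2, Design=3, Hiring=4. Each listed conflict is separated.

4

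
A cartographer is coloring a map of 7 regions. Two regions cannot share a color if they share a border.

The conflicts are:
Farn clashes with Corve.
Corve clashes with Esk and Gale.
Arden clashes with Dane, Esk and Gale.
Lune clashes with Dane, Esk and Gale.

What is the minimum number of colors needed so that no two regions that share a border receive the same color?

Arden and Dane conflict, so at least 2 colors are needed.
One proper 2-coloring: Farn=2, Corve=1, Arden=1, Lune=1, Dane=2, Esk=2, Gale=2. No two conflicting regions share a color.

2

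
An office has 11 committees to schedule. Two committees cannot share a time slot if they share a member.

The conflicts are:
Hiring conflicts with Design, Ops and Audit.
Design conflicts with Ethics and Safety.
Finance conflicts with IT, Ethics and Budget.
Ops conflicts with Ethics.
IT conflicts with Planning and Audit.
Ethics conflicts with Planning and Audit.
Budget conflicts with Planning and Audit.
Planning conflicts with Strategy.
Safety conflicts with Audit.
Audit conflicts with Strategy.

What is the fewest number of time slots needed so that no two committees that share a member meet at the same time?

Design and Safety conflict, so at least 2 time slots are needed.
Using 2 time slots: Hiring=2, Design=1, Finance=1, Ops=1, IT=2, Ethics=2, Budget=2, Planning=1, Safety=2, Audit=1, Strategy=2. Each listed conflict is separated.

2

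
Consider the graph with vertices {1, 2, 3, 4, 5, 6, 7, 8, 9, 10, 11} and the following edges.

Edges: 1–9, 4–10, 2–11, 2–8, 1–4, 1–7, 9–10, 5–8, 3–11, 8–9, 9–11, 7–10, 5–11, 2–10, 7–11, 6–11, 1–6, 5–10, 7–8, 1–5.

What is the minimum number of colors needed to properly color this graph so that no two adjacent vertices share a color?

2

6 and 11 are adjacent, so at least 2 colors are needed.
2 colors suffice: color red → {1, 8, 10, 11}; color blue → {2, 3, 4, 5, 6, 7, 9}. Every edge joins two different colors.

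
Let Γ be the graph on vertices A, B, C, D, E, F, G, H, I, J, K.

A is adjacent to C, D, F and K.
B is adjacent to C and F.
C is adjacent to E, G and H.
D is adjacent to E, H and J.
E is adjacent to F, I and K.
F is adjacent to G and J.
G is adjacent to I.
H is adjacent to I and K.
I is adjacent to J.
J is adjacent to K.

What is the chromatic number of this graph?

C and G are adjacent, so at least 2 colors are needed.
2 colors suffice: color red → {C, D, F, I, K}; color blue → {A, B, E, G, H, J}. Each edge has distinct colors on its endpoints.

2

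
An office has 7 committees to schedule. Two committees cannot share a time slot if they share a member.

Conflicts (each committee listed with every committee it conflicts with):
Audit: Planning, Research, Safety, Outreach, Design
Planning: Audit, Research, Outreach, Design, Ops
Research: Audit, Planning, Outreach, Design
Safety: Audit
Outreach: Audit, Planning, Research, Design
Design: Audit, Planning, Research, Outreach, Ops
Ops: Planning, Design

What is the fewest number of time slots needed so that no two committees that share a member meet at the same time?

5

Audit, Planning, Research, Outreach, Design all conflict with each other, so at least 5 time slots are needed.
5 time slots suffice: time slot 1 → {Audit, Ops}; time slot 2 → {Planning, Safety}; time slot 3 → {Design}; time slot 4 → {Outreach}; time slot 5 → {Research}. No two conflicting committees share a time slot.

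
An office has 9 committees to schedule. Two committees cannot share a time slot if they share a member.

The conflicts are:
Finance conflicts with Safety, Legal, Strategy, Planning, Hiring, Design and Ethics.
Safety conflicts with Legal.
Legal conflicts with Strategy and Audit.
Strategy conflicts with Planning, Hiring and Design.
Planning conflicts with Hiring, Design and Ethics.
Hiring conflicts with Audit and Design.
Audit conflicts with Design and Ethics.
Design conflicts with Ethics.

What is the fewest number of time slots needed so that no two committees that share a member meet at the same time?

Finance, Strategy, Planning, Hiring, Design pairwise conflict, so at least 5 time slots are needed.
Using 5 time slots: Finance=1, Safety=3, Legal=2, Strategy=3, Planning=5, Hiring=4, Audit=1, Design=2, Ethics=3. Each listed conflict is separated.

5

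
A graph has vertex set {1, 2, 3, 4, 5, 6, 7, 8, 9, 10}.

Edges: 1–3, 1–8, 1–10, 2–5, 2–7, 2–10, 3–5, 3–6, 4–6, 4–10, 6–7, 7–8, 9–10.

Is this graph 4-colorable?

The chromatic number is 3. The cycle 6-7-8-1-3-6 has odd length 5, so it cannot be 2-colored; at least 3 colors are needed.
3 colors suffice: color a → {5, 6, 8, 10}; color b → {2, 3, 4, 9}; color c → {1, 7}.
Since 4 ≥ 3, a proper 4-coloring certainly exists.

Yes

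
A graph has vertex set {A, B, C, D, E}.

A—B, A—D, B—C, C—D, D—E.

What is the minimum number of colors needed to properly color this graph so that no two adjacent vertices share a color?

2

A and B are adjacent, so at least 2 colors are needed.
One proper 2-coloring: A=blue, B=red, C=blue, D=red, E=blue. Each edge has distinct colors on its endpoints.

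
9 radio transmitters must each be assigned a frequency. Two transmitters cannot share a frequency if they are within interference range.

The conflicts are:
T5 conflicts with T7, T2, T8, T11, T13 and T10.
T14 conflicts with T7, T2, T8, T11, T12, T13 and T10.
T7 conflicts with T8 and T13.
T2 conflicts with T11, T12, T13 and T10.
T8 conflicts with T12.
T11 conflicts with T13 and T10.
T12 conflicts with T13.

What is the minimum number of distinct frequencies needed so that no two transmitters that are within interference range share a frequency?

4

T14, T2, T12, T13 pairwise conflict, so at least 4 frequencies are needed.
Using 4 frequencies: T5=1, T14=1, T7=3, T2=3, T8=2, T11=4, T12=4, T13=2, T10=2. Each listed conflict is separated.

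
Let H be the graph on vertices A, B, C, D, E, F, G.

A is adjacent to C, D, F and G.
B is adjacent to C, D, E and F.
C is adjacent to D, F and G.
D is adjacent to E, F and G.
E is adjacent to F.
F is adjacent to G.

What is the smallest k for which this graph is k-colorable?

A, C, D, F, G form a clique, so at least 5 colors are needed.
5 colors suffice: A=5, B=4, C=3, D=1, E=3, F=2, G=4. Each edge has distinct colors on its endpoints.

5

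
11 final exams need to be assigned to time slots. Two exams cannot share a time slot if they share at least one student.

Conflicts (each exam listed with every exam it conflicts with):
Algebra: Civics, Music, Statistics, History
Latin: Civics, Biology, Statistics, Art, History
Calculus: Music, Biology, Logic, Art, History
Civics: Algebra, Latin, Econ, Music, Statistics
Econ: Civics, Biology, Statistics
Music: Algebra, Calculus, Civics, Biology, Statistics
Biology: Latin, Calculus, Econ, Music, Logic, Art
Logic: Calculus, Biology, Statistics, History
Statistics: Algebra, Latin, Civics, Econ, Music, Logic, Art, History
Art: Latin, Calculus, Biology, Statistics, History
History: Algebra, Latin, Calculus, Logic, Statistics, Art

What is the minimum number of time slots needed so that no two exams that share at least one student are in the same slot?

Algebra, Civics, Music, Statistics all conflict with each other, so at least 4 time slots are needed.
4 time slots suffice: time slot 1 → {Biology, Statistics}; time slot 2 → {Econ, Music, History}; time slot 3 → {Algebra, Latin, Calculus}; time slot 4 → {Civics, Logic, Art}. Each listed conflict is separated.

4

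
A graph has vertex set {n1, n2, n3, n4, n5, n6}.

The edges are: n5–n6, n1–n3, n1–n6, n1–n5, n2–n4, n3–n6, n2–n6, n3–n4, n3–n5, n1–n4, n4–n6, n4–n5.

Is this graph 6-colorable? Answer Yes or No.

Yes

The chromatic number is 5. n1, n3, n4, n5, n6 form a clique, so at least 5 colors are needed.
5 colors suffice: color 1 → {n4}; color 2 → {n6}; color 3 → {n1, n2}; color 4 → {n5}; color 5 → {n3}.
Since 6 ≥ 5, a proper 6-coloring certainly exists.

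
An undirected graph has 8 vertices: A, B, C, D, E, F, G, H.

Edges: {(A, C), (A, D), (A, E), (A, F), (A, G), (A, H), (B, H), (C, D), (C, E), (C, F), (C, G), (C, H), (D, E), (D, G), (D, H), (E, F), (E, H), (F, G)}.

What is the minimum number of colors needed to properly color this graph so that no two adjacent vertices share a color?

A, C, D, E, H are pairwise adjacent (a clique of size 5), so at least 5 colors are needed.
5 colors suffice: color 1 → {A, B}; color 2 → {C}; color 3 → {G, H}; color 4 → {E}; color 5 → {D, F}. Each edge has distinct colors on its endpoints.

5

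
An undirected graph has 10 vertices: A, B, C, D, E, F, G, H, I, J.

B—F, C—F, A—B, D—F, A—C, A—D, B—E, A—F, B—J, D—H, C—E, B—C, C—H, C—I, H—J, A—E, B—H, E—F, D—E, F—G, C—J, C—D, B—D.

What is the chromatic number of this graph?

6

A, B, C, D, E, F form a clique, so at least 6 colors are needed.
One proper 6-coloring: A=5, B=2, C=1, D=3, E=6, F=4, G=1, H=4, I=2, J=3. No two adjacent vertices share a color.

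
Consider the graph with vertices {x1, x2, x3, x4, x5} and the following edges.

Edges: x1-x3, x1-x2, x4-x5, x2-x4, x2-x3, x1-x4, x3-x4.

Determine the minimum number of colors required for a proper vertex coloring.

x1, x2, x3, x4 form a clique, so at least 4 colors are needed.
4 colors suffice: color 1 → {x4}; color 2 → {x3, x5}; color 3 → {x1}; color 4 → {x2}. Every edge joins two different colors.

4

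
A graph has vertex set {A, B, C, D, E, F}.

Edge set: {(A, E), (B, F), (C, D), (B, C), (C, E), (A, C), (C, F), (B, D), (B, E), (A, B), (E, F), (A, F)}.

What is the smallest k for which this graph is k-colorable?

5

A, B, C, E, F are pairwise adjacent (a clique of size 5), so at least 5 colors are needed.
5 colors suffice: color red → {C}; color blue → {B}; color green → {D, F}; color yellow → {A}; color purple → {E}. No two adjacent vertices share a color.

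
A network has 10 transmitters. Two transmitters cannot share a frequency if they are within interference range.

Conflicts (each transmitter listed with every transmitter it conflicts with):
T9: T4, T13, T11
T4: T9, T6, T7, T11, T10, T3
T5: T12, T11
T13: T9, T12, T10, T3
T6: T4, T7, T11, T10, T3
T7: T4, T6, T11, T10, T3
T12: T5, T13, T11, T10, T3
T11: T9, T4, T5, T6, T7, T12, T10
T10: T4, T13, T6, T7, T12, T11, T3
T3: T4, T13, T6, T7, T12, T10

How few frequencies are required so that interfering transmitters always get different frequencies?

T4, T6, T7, T11, T10 all conflict with each other, so at least 5 frequencies are needed.
5 frequencies suffice: frequency 1 → {T11, T3}; frequency 2 → {T9, T5, T10}; frequency 3 → {T4, T12}; frequency 4 → {T13, T6}; frequency 5 → {T7}. Every pair that conflicts lands in different frequencies.

5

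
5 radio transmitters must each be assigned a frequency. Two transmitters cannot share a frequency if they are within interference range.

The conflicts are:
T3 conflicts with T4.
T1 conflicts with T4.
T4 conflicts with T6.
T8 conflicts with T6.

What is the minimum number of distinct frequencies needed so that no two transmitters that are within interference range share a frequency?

2

T8 and T6 conflict, so at least 2 frequencies are needed.
Using 2 frequencies: T3=2, T1=2, T4=1, T8=1, T6=2. No two conflicting transmitters share a frequency.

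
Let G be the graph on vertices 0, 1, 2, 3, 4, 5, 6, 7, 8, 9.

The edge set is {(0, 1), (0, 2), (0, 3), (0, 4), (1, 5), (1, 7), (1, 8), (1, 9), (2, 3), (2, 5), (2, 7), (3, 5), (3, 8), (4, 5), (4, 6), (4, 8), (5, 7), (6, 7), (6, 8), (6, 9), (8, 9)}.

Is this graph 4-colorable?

The chromatic number is 3. 2, 5, 7 are pairwise adjacent, so at least 3 colors are needed.
One proper 3-coloring: 0=red, 1=blue, 2=blue, 3=green, 4=green, 5=red, 6=blue, 7=green, 8=red, 9=green.
Since 4 ≥ 3, a proper 4-coloring certainly exists.

Yes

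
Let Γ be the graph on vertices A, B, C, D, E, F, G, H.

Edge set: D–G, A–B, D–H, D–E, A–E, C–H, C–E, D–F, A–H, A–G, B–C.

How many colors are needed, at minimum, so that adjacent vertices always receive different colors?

2

C and E are adjacent, so at least 2 colors are needed.
A valid assignment using 2 colors: A=red, B=blue, C=red, D=red, E=blue, F=blue, G=blue, H=blue. Every edge joins two different colors.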